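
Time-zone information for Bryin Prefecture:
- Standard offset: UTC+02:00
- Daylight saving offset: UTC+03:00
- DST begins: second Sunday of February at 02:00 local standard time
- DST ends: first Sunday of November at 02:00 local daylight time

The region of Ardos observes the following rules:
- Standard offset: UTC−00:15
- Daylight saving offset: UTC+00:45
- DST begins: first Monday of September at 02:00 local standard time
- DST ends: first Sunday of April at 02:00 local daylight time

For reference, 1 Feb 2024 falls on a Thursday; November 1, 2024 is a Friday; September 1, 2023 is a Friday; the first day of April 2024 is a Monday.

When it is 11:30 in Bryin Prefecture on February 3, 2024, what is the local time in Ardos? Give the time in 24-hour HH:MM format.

10:15

1 February 2024 is a Thursday, so the first Sunday is February 4 and the second is February 11.
1 November 2024 is a Friday, so the first Sunday is November 3.
February 3, 2024 does not fall between 11 February and 3 November, so daylight saving is not in effect and Bryin Prefecture is at UTC+02:00.
11:30 Bryin Prefecture − 2h = 09:30 UTC.
1 September 2023 is a Friday, so the first Monday is September 4.
1 April 2024 is a Monday, so the first Sunday is April 7.
At the standard offset (UTC−00:15), 09:30 UTC − 0h15m = 09:15 Ardos standard time.
The standard-time date in Ardos, February 3, 2024, lies within the daylight-saving period (4 September 2023 – 7 April 2024), so Ardos is on daylight time, UTC+00:45.
09:30 UTC + 0h45m = 10:15 Ardos.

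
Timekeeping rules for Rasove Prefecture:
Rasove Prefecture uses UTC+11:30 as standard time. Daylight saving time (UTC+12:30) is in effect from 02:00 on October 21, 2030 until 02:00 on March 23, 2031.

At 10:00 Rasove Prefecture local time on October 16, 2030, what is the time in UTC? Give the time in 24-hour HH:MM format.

Daylight saving runs 21 October 2030 – 23 March 2031; October 16, 2030 is outside that window, so Rasove Prefecture is on standard time at UTC+11:30.
10:00 local − 11h30m = 22:30 UTC (rolling into the previous day, 15 October 2030).

22:30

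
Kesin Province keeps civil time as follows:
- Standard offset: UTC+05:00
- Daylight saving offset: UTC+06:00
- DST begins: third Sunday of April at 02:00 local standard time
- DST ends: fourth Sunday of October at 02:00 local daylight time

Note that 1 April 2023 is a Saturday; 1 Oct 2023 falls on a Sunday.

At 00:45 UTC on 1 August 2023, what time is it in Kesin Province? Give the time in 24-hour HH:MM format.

06:45

1 April 2023 is a Saturday, so the first Sunday is April 2 and the third is April 16.
1 October 2023 is a Sunday, so the first Sunday is October 1 and the fourth is October 22.
At the standard offset (UTC+05:00), 00:45 UTC + 5h = 05:45 Kesin Province standard time.
The standard-time date in Kesin Province, 1 August 2023, falls between 16 April and 22 October, so daylight saving is in effect and Kesin Province is at UTC+06:00.
00:45 UTC + 6h = 06:45 local.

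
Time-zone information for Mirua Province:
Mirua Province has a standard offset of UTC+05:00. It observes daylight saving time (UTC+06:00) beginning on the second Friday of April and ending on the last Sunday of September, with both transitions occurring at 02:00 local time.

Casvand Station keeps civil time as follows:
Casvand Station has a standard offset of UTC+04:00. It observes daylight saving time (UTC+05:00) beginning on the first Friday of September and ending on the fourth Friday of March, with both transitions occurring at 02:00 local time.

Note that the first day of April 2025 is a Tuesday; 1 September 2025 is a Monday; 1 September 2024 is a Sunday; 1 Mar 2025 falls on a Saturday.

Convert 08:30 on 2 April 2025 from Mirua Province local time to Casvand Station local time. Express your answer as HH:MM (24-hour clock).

07:30

1 April 2025 is a Tuesday, so the first Friday is April 4 and the second is April 11.
1 September 2025 is a Monday, so Sundays fall on 7, 14, 21, 28; the last is September 28.
2 April 2025 is outside the daylight-saving period (11 April – 28 September), so Mirua Province is on standard time, UTC+05:00.
08:30 Mirua Province − 5h = 03:30 UTC.
1 September 2024 is a Sunday, so the first Friday is September 6.
1 March 2025 is a Saturday, so the first Friday is March 7 and the fourth is March 28.
At the standard offset (UTC+04:00), 03:30 UTC + 4h = 07:30 Casvand Station standard time.
The standard-time date in Casvand Station, 2 April 2025, is outside the daylight-saving period (6 September 2024 – 28 March 2025), so Casvand Station is on standard time, UTC+04:00.
03:30 UTC + 4h = 07:30 Casvand Station.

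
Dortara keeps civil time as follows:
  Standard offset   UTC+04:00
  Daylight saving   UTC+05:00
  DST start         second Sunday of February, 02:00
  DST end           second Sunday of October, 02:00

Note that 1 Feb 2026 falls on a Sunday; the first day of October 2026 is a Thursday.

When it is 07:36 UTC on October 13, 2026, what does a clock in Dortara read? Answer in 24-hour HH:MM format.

11:36

1 February 2026 is a Sunday, so the first Sunday is February 1 and the second is February 8.
1 October 2026 is a Thursday, so the first Sunday is October 4 and the second is October 11.
At the standard offset (UTC+04:00), 07:36 UTC + 4h = 11:36 Dortara standard time.
Daylight saving runs 8 February – 11 October; the standard-time date in Dortara, October 13, 2026, is outside that window, so Dortara is on standard time at UTC+04:00.
07:36 UTC + 4h = 11:36 local.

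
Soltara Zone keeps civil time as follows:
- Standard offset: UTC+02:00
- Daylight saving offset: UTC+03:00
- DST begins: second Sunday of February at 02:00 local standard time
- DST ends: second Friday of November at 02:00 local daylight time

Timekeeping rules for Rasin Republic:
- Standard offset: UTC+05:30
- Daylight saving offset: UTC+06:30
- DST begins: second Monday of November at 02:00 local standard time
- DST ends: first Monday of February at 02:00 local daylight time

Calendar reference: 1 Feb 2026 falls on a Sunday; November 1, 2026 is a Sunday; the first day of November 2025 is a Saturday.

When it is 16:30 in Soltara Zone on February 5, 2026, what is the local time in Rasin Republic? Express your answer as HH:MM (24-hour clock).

1 February 2026 is a Sunday, so the first Sunday is February 1 and the second is February 8.
1 November 2026 is a Sunday, so the first Friday is November 6 and the second is November 13.
Daylight saving runs 8 February – 13 November; February 5, 2026 is outside that window, so Soltara Zone is on standard time at UTC+02:00.
16:30 Soltara Zone − 2h = 14:30 UTC.
1 November 2025 is a Saturday, so the first Monday is November 3 and the second is November 10.
1 February 2026 is a Sunday, so the first Monday is February 2.
At the standard offset (UTC+05:30), 14:30 UTC + 5h30m = 20:00 Rasin Republic standard time.
The standard-time date in Rasin Republic, February 5, 2026, does not fall between 10 November 2025 and 2 February 2026, so daylight saving is not in effect and Rasin Republic is at UTC+05:30.
14:30 UTC + 5h30m = 20:00 Rasin Republic.

20:00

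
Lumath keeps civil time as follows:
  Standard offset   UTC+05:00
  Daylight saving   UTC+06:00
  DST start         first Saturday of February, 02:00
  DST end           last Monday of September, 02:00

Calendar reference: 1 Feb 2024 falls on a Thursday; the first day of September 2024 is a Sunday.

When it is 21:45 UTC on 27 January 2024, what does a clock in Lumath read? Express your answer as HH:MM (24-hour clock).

1 February 2024 is a Thursday, so the first Saturday is February 3.
1 September 2024 is a Sunday, so Mondays fall on 2, 9, 16, 23, 30; the last is September 30.
At the standard offset (UTC+05:00), 21:45 UTC + 5h = 02:45 Lumath standard time (rolling into the next day, 28 January 2024).
The standard-time date in Lumath, 28 January 2024, does not fall between 3 February and 30 September, so daylight saving is not in effect and Lumath is at UTC+05:00.
21:45 UTC + 5h = 02:45 local (rolling into the next day, 28 January 2024).

02:45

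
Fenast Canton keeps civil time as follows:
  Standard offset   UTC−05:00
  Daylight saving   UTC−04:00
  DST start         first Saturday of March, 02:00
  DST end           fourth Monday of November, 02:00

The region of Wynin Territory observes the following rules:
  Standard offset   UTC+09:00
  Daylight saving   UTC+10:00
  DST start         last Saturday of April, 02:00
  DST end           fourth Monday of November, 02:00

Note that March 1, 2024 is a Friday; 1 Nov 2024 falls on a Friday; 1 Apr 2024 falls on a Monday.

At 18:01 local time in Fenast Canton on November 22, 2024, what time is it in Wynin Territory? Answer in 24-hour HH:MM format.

1 March 2024 is a Friday, so the first Saturday is March 2.
1 November 2024 is a Friday, so the first Monday is November 4 and the fourth is November 25.
Daylight saving runs 2 March – 25 November; November 22, 2024 is inside that window, so Fenast Canton is at UTC−04:00.
18:01 Fenast Canton + 4h = 22:01 UTC.
1 April 2024 is a Monday, so Saturdays fall on 6, 13, 20, 27; the last is April 27.
1 November 2024 is a Friday, so the first Monday is November 4 and the fourth is November 25.
At the standard offset (UTC+09:00), 22:01 UTC + 9h = 07:01 Wynin Territory standard time (rolling into the next day, 23 November 2024).
The standard-time date in Wynin Territory, November 23, 2024, lies within the daylight-saving period (27 April – 25 November), so Wynin Territory is on daylight time, UTC+10:00.
22:01 UTC + 10h = 08:01 Wynin Territory (rolling into the next day, 23 November 2024).

08:01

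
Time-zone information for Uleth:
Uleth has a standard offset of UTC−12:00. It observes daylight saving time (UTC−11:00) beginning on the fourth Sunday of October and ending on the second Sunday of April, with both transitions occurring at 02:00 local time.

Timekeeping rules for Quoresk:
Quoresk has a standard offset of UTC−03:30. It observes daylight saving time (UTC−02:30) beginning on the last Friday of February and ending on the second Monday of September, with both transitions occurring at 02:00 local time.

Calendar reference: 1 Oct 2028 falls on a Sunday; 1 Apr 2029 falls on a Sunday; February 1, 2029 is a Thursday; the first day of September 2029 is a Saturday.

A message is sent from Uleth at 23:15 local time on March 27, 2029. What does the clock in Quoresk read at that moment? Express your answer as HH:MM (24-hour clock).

1 October 2028 is a Sunday, so the first Sunday is October 1 and the fourth is October 22.
1 April 2029 is a Sunday, so the first Sunday is April 1 and the second is April 8.
March 27, 2029 falls between 22 October 2028 and 8 April 2029, so daylight saving is in effect and Uleth is at UTC−11:00.
23:15 Uleth + 11h = 10:15 UTC (rolling into the next day, 28 March 2029).
1 February 2029 is a Thursday, so Fridays fall on 2, 9, 16, 23; the last is February 23.
1 September 2029 is a Saturday, so the first Monday is September 3 and the second is September 10.
At the standard offset (UTC−03:30), 10:15 UTC − 3h30m = 06:45 Quoresk standard time.
Daylight saving runs 23 February – 10 September; the standard-time date in Quoresk, March 28, 2029, is inside that window, so Quoresk is at UTC−02:30.
10:15 UTC − 2h30m = 07:45 Quoresk.

07:45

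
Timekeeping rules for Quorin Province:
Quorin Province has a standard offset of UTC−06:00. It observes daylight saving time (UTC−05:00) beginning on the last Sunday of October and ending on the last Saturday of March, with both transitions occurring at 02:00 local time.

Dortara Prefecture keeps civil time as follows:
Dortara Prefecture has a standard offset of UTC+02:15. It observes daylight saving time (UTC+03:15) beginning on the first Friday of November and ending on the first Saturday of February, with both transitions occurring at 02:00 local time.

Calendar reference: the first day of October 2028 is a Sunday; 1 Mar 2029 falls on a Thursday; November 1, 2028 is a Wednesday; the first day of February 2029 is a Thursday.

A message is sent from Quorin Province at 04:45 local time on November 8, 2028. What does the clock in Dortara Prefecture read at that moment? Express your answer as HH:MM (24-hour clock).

1 October 2028 is a Sunday, so Sundays fall on 1, 8, 15, 22, 29; the last is October 29.
1 March 2029 is a Thursday, so Saturdays fall on 3, 10, 17, 24, 31; the last is March 31.
November 8, 2028 falls between 29 October 2028 and 31 March 2029, so daylight saving is in effect and Quorin Province is at UTC−05:00.
04:45 Quorin Province + 5h = 09:45 UTC.
1 November 2028 is a Wednesday, so the first Friday is November 3.
1 February 2029 is a Thursday, so the first Saturday is February 3.
At the standard offset (UTC+02:15), 09:45 UTC + 2h15m = 12:00 Dortara Prefecture standard time.
The standard-time date in Dortara Prefecture, November 8, 2028, lies within the daylight-saving period (3 November 2028 – 3 February 2029), so Dortara Prefecture is on daylight time, UTC+03:15.
09:45 UTC + 3h15m = 13:00 Dortara Prefecture.

13:00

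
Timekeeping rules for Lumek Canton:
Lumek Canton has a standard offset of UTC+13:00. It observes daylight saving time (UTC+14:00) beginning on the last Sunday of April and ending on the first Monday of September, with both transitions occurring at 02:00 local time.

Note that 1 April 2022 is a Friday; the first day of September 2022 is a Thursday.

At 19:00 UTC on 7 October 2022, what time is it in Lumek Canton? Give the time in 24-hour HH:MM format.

08:00

1 April 2022 is a Friday, so Sundays fall on 3, 10, 17, 24; the last is April 24.
1 September 2022 is a Thursday, so the first Monday is September 5.
At the standard offset (UTC+13:00), 19:00 UTC + 13h = 08:00 Lumek Canton standard time (rolling into the next day, 8 October 2022).
The standard-time date in Lumek Canton, 8 October 2022, does not fall between 24 April and 5 September, so daylight saving is not in effect and Lumek Canton is at UTC+13:00.
19:00 UTC + 13h = 08:00 local (rolling into the next day, 8 October 2022).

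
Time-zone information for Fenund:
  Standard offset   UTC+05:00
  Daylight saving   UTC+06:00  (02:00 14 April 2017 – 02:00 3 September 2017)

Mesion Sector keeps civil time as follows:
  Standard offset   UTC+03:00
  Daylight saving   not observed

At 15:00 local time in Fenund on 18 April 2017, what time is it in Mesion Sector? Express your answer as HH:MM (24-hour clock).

18 April 2017 lies within the daylight-saving period (14 April – 3 September), so Fenund is on daylight time, UTC+06:00.
15:00 Fenund − 6h = 09:00 UTC.
Mesion Sector stays on UTC+03:00 all year.
09:00 UTC + 3h = 12:00 Mesion Sector.

12:00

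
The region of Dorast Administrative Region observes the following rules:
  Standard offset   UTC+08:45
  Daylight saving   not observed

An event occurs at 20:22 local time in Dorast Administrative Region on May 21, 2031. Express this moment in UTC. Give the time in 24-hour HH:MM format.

Dorast Administrative Region has no daylight saving, so its offset is UTC+08:45 year-round.
20:22 local − 8h45m = 11:37 UTC.

11:37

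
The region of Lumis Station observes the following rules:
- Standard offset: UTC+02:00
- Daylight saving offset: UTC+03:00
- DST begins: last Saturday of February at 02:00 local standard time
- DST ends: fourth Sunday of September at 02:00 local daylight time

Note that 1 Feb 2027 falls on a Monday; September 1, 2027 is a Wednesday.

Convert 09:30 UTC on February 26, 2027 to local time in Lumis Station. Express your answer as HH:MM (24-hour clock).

1 February 2027 is a Monday, so Saturdays fall on 6, 13, 20, 27; the last is February 27.
1 September 2027 is a Wednesday, so the first Sunday is September 5 and the fourth is September 26.
At the standard offset (UTC+02:00), 09:30 UTC + 2h = 11:30 Lumis Station standard time.
The standard-time date in Lumis Station, February 26, 2027, is outside the daylight-saving period (27 February – 26 September), so Lumis Station is on standard time, UTC+02:00.
09:30 UTC + 2h = 11:30 local.

11:30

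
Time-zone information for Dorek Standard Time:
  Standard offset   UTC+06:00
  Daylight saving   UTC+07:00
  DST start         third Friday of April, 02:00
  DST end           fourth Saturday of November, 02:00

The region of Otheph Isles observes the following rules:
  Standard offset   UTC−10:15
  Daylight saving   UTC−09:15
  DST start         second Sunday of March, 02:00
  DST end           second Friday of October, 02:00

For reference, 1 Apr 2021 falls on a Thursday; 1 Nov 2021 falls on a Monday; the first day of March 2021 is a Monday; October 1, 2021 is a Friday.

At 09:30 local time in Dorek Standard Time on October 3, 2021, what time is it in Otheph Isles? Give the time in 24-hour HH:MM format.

1 April 2021 is a Thursday, so the first Friday is April 2 and the third is April 16.
1 November 2021 is a Monday, so the first Saturday is November 6 and the fourth is November 27.
Daylight saving runs 16 April – 27 November; October 3, 2021 is inside that window, so Dorek Standard Time is at UTC+07:00.
09:30 Dorek Standard Time − 7h = 02:30 UTC.
1 March 2021 is a Monday, so the first Sunday is March 7 and the second is March 14.
1 October 2021 is a Friday, so the first Friday is October 1 and the second is October 8.
At the standard offset (UTC−10:15), 02:30 UTC − 10h15m = 16:15 Otheph Isles standard time (rolling into the previous day, 2 October 2021).
The standard-time date in Otheph Isles, October 2, 2021, lies within the daylight-saving period (14 March – 8 October), so Otheph Isles is on daylight time, UTC−09:15.
02:30 UTC − 9h15m = 17:15 Otheph Isles (rolling into the previous day, 2 October 2021).

17:15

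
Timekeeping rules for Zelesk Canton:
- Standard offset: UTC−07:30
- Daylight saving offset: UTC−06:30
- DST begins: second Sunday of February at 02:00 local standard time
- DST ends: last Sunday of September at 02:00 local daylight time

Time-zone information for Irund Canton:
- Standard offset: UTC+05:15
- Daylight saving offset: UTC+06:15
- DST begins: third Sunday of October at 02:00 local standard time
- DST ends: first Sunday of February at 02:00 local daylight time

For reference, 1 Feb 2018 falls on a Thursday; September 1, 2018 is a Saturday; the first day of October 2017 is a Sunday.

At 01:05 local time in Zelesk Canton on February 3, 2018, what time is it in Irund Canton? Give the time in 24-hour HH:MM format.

1 February 2018 is a Thursday, so the first Sunday is February 4 and the second is February 11.
1 September 2018 is a Saturday, so Sundays fall on 2, 9, 16, 23, 30; the last is September 30.
Daylight saving runs 11 February – 30 September; February 3, 2018 is outside that window, so Zelesk Canton is on standard time at UTC−07:30.
01:05 Zelesk Canton + 7h30m = 08:35 UTC.
1 October 2017 is a Sunday, so the first Sunday is October 1 and the third is October 15.
1 February 2018 is a Thursday, so the first Sunday is February 4.
At the standard offset (UTC+05:15), 08:35 UTC + 5h15m = 13:50 Irund Canton standard time.
The standard-time date in Irund Canton, February 3, 2018, lies within the daylight-saving period (15 October 2017 – 4 February 2018), so Irund Canton is on daylight time, UTC+06:15.
08:35 UTC + 6h15m = 14:50 Irund Canton.

14:50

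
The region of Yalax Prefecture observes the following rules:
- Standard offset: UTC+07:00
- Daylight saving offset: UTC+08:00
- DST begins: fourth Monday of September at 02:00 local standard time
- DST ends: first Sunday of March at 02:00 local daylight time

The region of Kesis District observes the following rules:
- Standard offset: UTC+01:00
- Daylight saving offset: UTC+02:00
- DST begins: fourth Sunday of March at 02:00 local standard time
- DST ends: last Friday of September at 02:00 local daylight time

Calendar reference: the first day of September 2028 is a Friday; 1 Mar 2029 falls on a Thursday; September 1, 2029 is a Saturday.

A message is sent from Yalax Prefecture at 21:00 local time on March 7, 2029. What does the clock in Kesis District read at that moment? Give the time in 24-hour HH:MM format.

1 September 2028 is a Friday, so the first Monday is September 4 and the fourth is September 25.
1 March 2029 is a Thursday, so the first Sunday is March 4.
Daylight saving runs 25 September 2028 – 4 March 2029; March 7, 2029 is outside that window, so Yalax Prefecture is on standard time at UTC+07:00.
21:00 Yalax Prefecture − 7h = 14:00 UTC.
1 March 2029 is a Thursday, so the first Sunday is March 4 and the fourth is March 25.
1 September 2029 is a Saturday, so Fridays fall on 7, 14, 21, 28; the last is September 28.
At the standard offset (UTC+01:00), 14:00 UTC + 1h = 15:00 Kesis District standard time.
The standard-time date in Kesis District, March 7, 2029, does not fall between 25 March and 28 September, so daylight saving is not in effect and Kesis District is at UTC+01:00.
14:00 UTC + 1h = 15:00 Kesis District.

15:00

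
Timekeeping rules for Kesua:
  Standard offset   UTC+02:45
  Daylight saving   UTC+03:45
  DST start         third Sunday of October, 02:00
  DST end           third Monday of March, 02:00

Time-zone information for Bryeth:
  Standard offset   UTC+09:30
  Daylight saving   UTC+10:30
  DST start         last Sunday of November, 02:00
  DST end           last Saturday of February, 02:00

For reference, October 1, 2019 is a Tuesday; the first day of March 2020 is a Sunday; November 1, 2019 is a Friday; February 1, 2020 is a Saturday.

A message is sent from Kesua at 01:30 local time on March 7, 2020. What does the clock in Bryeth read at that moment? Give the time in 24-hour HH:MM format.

1 October 2019 is a Tuesday, so the first Sunday is October 6 and the third is October 20.
1 March 2020 is a Sunday, so the first Monday is March 2 and the third is March 16.
March 7, 2020 lies within the daylight-saving period (20 October 2019 – 16 March 2020), so Kesua is on daylight time, UTC+03:45.
01:30 Kesua − 3h45m = 21:45 UTC (rolling into the previous day, 6 March 2020).
1 November 2019 is a Friday, so Sundays fall on 3, 10, 17, 24; the last is November 24.
1 February 2020 is a Saturday, so Saturdays fall on 1, 8, 15, 22, 29; the last is February 29.
At the standard offset (UTC+09:30), 21:45 UTC + 9h30m = 07:15 Bryeth standard time (rolling into the next day, 7 March 2020).
The standard-time date in Bryeth, March 7, 2020, does not fall between 24 November 2019 and 29 February 2020, so daylight saving is not in effect and Bryeth is at UTC+09:30.
21:45 UTC + 9h30m = 07:15 Bryeth (rolling into the next day, 7 March 2020).

07:15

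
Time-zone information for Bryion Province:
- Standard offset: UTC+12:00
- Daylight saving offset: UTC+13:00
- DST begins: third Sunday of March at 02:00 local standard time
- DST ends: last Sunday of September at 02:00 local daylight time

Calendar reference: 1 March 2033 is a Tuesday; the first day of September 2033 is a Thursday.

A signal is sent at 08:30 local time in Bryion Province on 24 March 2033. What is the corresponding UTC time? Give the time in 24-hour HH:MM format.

19:30

1 March 2033 is a Tuesday, so the first Sunday is March 6 and the third is March 20.
1 September 2033 is a Thursday, so Sundays fall on 4, 11, 18, 25; the last is September 25.
24 March 2033 lies within the daylight-saving period (20 March – 25 September), so Bryion Province is on daylight time, UTC+13:00.
08:30 local − 13h = 19:30 UTC (rolling into the previous day, 23 March 2033).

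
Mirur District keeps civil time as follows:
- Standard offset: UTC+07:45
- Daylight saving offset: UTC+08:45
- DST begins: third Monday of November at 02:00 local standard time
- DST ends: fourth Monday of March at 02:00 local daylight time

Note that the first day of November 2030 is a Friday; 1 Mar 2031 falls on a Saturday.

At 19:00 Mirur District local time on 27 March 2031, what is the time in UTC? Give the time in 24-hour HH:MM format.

11:15

1 November 2030 is a Friday, so the first Monday is November 4 and the third is November 18.
1 March 2031 is a Saturday, so the first Monday is March 3 and the fourth is March 24.
Daylight saving runs 18 November 2030 – 24 March 2031; 27 March 2031 is outside that window, so Mirur District is on standard time at UTC+07:45.
19:00 local − 7h45m = 11:15 UTC.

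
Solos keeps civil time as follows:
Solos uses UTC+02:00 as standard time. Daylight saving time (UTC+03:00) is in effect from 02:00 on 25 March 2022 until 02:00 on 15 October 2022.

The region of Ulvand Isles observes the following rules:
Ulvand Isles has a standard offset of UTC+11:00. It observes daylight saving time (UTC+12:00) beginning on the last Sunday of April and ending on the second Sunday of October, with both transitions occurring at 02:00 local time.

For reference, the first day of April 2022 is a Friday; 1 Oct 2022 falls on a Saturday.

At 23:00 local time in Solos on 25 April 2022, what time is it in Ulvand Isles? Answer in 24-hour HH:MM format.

08:00

Daylight saving runs 25 March – 15 October; 25 April 2022 is inside that window, so Solos is at UTC+03:00.
23:00 Solos − 3h = 20:00 UTC.
1 April 2022 is a Friday, so Sundays fall on 3, 10, 17, 24; the last is April 24.
1 October 2022 is a Saturday, so the first Sunday is October 2 and the second is October 9.
At the standard offset (UTC+11:00), 20:00 UTC + 11h = 07:00 Ulvand Isles standard time (rolling into the next day, 26 April 2022).
Daylight saving runs 24 April – 9 October; the standard-time date in Ulvand Isles, 26 April 2022, is inside that window, so Ulvand Isles is at UTC+12:00.
20:00 UTC + 12h = 08:00 Ulvand Isles (rolling into the next day, 26 April 2022).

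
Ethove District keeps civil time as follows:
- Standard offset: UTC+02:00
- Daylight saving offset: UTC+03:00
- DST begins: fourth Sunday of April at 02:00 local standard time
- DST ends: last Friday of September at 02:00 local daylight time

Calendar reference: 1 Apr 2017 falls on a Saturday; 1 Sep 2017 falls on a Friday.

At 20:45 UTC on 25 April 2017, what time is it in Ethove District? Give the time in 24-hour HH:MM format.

1 April 2017 is a Saturday, so the first Sunday is April 2 and the fourth is April 23.
1 September 2017 is a Friday, so Fridays fall on 1, 8, 15, 22, 29; the last is September 29.
At the standard offset (UTC+02:00), 20:45 UTC + 2h = 22:45 Ethove District standard time.
The standard-time date in Ethove District, 25 April 2017, falls between 23 April and 29 September, so daylight saving is in effect and Ethove District is at UTC+03:00.
20:45 UTC + 3h = 23:45 local.

23:45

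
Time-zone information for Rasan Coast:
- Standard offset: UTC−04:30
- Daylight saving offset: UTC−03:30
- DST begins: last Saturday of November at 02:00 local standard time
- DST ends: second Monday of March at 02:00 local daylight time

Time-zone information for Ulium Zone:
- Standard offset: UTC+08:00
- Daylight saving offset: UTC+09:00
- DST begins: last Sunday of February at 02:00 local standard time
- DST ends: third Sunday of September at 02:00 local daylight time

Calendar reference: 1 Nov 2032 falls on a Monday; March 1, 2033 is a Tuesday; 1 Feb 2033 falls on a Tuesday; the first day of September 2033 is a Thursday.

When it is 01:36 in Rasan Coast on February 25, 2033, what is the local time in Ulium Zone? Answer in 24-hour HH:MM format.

1 November 2032 is a Monday, so Saturdays fall on 6, 13, 20, 27; the last is November 27.
1 March 2033 is a Tuesday, so the first Monday is March 7 and the second is March 14.
February 25, 2033 falls between 27 November 2032 and 14 March 2033, so daylight saving is in effect and Rasan Coast is at UTC−03:30.
01:36 Rasan Coast + 3h30m = 05:06 UTC.
1 February 2033 is a Tuesday, so Sundays fall on 6, 13, 20, 27; the last is February 27.
1 September 2033 is a Thursday, so the first Sunday is September 4 and the third is September 18.
At the standard offset (UTC+08:00), 05:06 UTC + 8h = 13:06 Ulium Zone standard time.
The standard-time date in Ulium Zone, February 25, 2033, is outside the daylight-saving period (27 February – 18 September), so Ulium Zone is on standard time, UTC+08:00.
05:06 UTC + 8h = 13:06 Ulium Zone.

13:06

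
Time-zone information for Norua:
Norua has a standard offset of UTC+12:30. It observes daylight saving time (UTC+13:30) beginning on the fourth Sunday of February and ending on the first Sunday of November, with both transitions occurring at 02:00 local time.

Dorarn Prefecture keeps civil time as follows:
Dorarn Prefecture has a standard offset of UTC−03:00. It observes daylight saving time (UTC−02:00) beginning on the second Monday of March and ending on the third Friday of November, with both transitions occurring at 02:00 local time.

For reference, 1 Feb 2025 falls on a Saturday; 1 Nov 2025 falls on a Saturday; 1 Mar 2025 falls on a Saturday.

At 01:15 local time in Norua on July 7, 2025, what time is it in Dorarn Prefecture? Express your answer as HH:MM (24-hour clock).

1 February 2025 is a Saturday, so the first Sunday is February 2 and the fourth is February 23.
1 November 2025 is a Saturday, so the first Sunday is November 2.
July 7, 2025 lies within the daylight-saving period (23 February – 2 November), so Norua is on daylight time, UTC+13:30.
01:15 Norua − 13h30m = 11:45 UTC (rolling into the previous day, 6 July 2025).
1 March 2025 is a Saturday, so the first Monday is March 3 and the second is March 10.
1 November 2025 is a Saturday, so the first Friday is November 7 and the third is November 21.
At the standard offset (UTC−03:00), 11:45 UTC − 3h = 08:45 Dorarn Prefecture standard time.
The standard-time date in Dorarn Prefecture, July 6, 2025, falls between 10 March and 21 November, so daylight saving is in effect and Dorarn Prefecture is at UTC−02:00.
11:45 UTC − 2h = 09:45 Dorarn Prefecture.

09:45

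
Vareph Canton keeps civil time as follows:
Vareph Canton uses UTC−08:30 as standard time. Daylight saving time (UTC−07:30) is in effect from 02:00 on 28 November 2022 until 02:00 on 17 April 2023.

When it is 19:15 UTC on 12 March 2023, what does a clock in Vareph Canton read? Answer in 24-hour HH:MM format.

At the standard offset (UTC−08:30), 19:15 UTC − 8h30m = 10:45 Vareph Canton standard time.
The standard-time date in Vareph Canton, 12 March 2023, lies within the daylight-saving period (28 November 2022 – 17 April 2023), so Vareph Canton is on daylight time, UTC−07:30.
19:15 UTC − 7h30m = 11:45 local.

11:45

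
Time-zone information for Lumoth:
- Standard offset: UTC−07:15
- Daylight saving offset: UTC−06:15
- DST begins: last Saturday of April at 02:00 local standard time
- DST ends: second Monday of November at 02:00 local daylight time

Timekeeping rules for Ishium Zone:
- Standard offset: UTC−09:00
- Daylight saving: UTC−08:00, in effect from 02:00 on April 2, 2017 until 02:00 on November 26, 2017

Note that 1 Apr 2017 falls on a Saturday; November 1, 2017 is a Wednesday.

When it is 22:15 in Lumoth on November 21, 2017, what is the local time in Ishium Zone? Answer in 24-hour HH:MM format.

1 April 2017 is a Saturday, so Saturdays fall on 1, 8, 15, 22, 29; the last is April 29.
1 November 2017 is a Wednesday, so the first Monday is November 6 and the second is November 13.
November 21, 2017 is outside the daylight-saving period (29 April – 13 November), so Lumoth is on standard time, UTC−07:15.
22:15 Lumoth + 7h15m = 05:30 UTC (rolling into the next day, 22 November 2017).
At the standard offset (UTC−09:00), 05:30 UTC − 9h = 20:30 Ishium Zone standard time (rolling into the previous day, 21 November 2017).
Daylight saving runs 2 April – 26 November; the standard-time date in Ishium Zone, November 21, 2017, is inside that window, so Ishium Zone is at UTC−08:00.
05:30 UTC − 8h = 21:30 Ishium Zone (rolling into the previous day, 21 November 2017).

21:30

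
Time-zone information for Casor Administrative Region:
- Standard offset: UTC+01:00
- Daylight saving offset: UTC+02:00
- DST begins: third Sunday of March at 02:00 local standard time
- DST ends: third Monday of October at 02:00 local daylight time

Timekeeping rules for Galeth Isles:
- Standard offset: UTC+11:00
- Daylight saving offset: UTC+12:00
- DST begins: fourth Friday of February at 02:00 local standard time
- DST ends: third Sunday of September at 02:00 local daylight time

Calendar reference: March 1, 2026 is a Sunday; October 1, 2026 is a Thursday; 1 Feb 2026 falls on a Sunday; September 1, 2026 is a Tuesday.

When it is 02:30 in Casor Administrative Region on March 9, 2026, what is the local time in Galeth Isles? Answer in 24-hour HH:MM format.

1 March 2026 is a Sunday, so the first Sunday is March 1 and the third is March 15.
1 October 2026 is a Thursday, so the first Monday is October 5 and the third is October 19.
March 9, 2026 does not fall between 15 March and 19 October, so daylight saving is not in effect and Casor Administrative Region is at UTC+01:00.
02:30 Casor Administrative Region − 1h = 01:30 UTC.
1 February 2026 is a Sunday, so the first Friday is February 6 and the fourth is February 27.
1 September 2026 is a Tuesday, so the first Sunday is September 6 and the third is September 20.
At the standard offset (UTC+11:00), 01:30 UTC + 11h = 12:30 Galeth Isles standard time.
Daylight saving runs 27 February – 20 September; the standard-time date in Galeth Isles, March 9, 2026, is inside that window, so Galeth Isles is at UTC+12:00.
01:30 UTC + 12h = 13:30 Galeth Isles.

13:30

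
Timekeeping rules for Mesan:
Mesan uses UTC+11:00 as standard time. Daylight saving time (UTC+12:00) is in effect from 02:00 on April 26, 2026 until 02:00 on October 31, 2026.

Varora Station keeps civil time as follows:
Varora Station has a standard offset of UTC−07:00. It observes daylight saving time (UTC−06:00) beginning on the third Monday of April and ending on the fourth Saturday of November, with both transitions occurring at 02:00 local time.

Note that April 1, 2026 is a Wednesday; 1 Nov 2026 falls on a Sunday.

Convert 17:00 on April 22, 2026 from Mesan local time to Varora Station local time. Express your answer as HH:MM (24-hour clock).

April 22, 2026 is outside the daylight-saving period (26 April – 31 October), so Mesan is on standard time, UTC+11:00.
17:00 Mesan − 11h = 06:00 UTC.
1 April 2026 is a Wednesday, so the first Monday is April 6 and the third is April 20.
1 November 2026 is a Sunday, so the first Saturday is November 7 and the fourth is November 28.
At the standard offset (UTC−07:00), 06:00 UTC − 7h = 23:00 Varora Station standard time (rolling into the previous day, 21 April 2026).
The standard-time date in Varora Station, April 21, 2026, lies within the daylight-saving period (20 April – 28 November), so Varora Station is on daylight time, UTC−06:00.
06:00 UTC − 6h = 00:00 Varora Station.

00:00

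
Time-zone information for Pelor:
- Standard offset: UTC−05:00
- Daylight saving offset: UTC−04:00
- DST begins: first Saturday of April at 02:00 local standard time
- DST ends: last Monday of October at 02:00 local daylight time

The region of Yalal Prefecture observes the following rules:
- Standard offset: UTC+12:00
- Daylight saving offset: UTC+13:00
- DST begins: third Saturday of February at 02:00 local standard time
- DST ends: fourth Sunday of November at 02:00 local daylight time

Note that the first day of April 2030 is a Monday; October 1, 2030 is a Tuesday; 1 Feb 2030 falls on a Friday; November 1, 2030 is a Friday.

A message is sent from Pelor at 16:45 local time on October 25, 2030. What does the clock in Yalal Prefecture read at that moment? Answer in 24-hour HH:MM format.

09:45

1 April 2030 is a Monday, so the first Saturday is April 6.
1 October 2030 is a Tuesday, so Mondays fall on 7, 14, 21, 28; the last is October 28.
Daylight saving runs 6 April – 28 October; October 25, 2030 is inside that window, so Pelor is at UTC−04:00.
16:45 Pelor + 4h = 20:45 UTC.
1 February 2030 is a Friday, so the first Saturday is February 2 and the third is February 16.
1 November 2030 is a Friday, so the first Sunday is November 3 and the fourth is November 24.
At the standard offset (UTC+12:00), 20:45 UTC + 12h = 08:45 Yalal Prefecture standard time (rolling into the next day, 26 October 2030).
The standard-time date in Yalal Prefecture, October 26, 2030, lies within the daylight-saving period (16 February – 24 November), so Yalal Prefecture is on daylight time, UTC+13:00.
20:45 UTC + 13h = 09:45 Yalal Prefecture (rolling into the next day, 26 October 2030).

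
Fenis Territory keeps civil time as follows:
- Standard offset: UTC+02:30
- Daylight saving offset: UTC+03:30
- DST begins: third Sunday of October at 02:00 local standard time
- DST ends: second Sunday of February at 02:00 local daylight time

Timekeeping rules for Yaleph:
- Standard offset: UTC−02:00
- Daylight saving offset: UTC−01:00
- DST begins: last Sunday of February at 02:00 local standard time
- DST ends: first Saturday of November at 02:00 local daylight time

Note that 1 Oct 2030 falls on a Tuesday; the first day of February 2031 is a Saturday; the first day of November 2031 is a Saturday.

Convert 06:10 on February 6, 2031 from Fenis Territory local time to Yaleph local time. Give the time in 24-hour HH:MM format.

00:40

1 October 2030 is a Tuesday, so the first Sunday is October 6 and the third is October 20.
1 February 2031 is a Saturday, so the first Sunday is February 2 and the second is February 9.
Daylight saving runs 20 October 2030 – 9 February 2031; February 6, 2031 is inside that window, so Fenis Territory is at UTC+03:30.
06:10 Fenis Territory − 3h30m = 02:40 UTC.
1 February 2031 is a Saturday, so Sundays fall on 2, 9, 16, 23; the last is February 23.
1 November 2031 is a Saturday, so the first Saturday is November 1.
At the standard offset (UTC−02:00), 02:40 UTC − 2h = 00:40 Yaleph standard time.
Daylight saving runs 23 February – 1 November; the standard-time date in Yaleph, February 6, 2031, is outside that window, so Yaleph is on standard time at UTC−02:00.
02:40 UTC − 2h = 00:40 Yaleph.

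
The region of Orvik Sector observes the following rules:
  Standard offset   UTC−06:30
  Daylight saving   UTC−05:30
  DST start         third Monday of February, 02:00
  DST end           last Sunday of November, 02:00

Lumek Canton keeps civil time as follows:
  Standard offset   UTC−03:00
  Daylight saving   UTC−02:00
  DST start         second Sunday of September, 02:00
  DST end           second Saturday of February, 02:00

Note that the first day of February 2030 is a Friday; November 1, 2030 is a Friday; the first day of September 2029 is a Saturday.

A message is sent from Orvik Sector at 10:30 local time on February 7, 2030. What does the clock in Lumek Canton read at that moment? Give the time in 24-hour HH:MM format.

15:00

1 February 2030 is a Friday, so the first Monday is February 4 and the third is February 18.
1 November 2030 is a Friday, so Sundays fall on 3, 10, 17, 24; the last is November 24.
February 7, 2030 does not fall between 18 February and 24 November, so daylight saving is not in effect and Orvik Sector is at UTC−06:30.
10:30 Orvik Sector + 6h30m = 17:00 UTC.
1 September 2029 is a Saturday, so the first Sunday is September 2 and the second is September 9.
1 February 2030 is a Friday, so the first Saturday is February 2 and the second is February 9.
At the standard offset (UTC−03:00), 17:00 UTC − 3h = 14:00 Lumek Canton standard time.
Daylight saving runs 9 September 2029 – 9 February 2030; the standard-time date in Lumek Canton, February 7, 2030, is inside that window, so Lumek Canton is at UTC−02:00.
17:00 UTC − 2h = 15:00 Lumek Canton.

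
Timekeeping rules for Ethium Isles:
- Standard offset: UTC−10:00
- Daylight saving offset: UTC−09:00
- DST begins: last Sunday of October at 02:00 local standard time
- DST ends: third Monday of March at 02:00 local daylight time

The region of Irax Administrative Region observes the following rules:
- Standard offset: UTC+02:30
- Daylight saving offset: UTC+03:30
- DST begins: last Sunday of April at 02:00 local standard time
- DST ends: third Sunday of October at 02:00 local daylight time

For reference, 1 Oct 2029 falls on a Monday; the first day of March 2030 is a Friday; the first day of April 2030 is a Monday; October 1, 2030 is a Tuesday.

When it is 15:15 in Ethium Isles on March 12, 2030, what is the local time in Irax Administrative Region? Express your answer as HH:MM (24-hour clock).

02:45

1 October 2029 is a Monday, so Sundays fall on 7, 14, 21, 28; the last is October 28.
1 March 2030 is a Friday, so the first Monday is March 4 and the third is March 18.
Daylight saving runs 28 October 2029 – 18 March 2030; March 12, 2030 is inside that window, so Ethium Isles is at UTC−09:00.
15:15 Ethium Isles + 9h = 00:15 UTC (rolling into the next day, 13 March 2030).
1 April 2030 is a Monday, so Sundays fall on 7, 14, 21, 28; the last is April 28.
1 October 2030 is a Tuesday, so the first Sunday is October 6 and the third is October 20.
At the standard offset (UTC+02:30), 00:15 UTC + 2h30m = 02:45 Irax Administrative Region standard time.
The standard-time date in Irax Administrative Region, March 13, 2030, does not fall between 28 April and 20 October, so daylight saving is not in effect and Irax Administrative Region is at UTC+02:30.
00:15 UTC + 2h30m = 02:45 Irax Administrative Region.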